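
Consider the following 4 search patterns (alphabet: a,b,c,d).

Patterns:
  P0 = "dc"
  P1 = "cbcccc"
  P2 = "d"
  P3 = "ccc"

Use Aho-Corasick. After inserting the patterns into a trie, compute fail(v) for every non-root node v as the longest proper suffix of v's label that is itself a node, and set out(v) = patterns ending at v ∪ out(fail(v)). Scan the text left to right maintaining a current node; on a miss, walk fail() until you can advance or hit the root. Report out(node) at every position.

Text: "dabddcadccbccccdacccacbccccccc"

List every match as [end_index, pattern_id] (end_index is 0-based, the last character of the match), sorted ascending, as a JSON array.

Construct AC machine:
Trie nodes:
  n0 'ε': c→3 d→1
  n1 'd': c→2  [P2 ends]
  n2 'dc': ·  [P0 ends]
  n3 'c': b→4 c→9
  n4 'cb': c→5
  n5 'cbc': c→6
  n6 'cbcc': c→7
  n7 'cbccc': c→8
  n8 'cbcccc': ·  [P1 ends]
  n9 'cc': c→10
  n10 'ccc': ·  [P3 ends]

BFS fail/out derivation:
  n1('d'): parent n0 fail=0; on 'd' 0 → fail=0;  out {2}∪∅={2}
  n3('c'): parent n0 fail=0; on 'c' 0 → fail=0;  out ∅∪∅=∅
  n2('dc'): parent n1 fail=0; on 'c' 0 → fail=3;  out {0}∪∅={0}
  n4('cb'): parent n3 fail=0; on 'b' 0 → fail=0;  out ∅∪∅=∅
  n9('cc'): parent n3 fail=0; on 'c' 0 → fail=3;  out ∅∪∅=∅
  n5('cbc'): parent n4 fail=0; on 'c' 0 → fail=3;  out ∅∪∅=∅
  n10('ccc'): parent n9 fail=3; on 'c' 3 → fail=9;  out {3}∪∅={3}
  n6('cbcc'): parent n5 fail=3; on 'c' 3 → fail=9;  out ∅∪∅=∅
  n7('cbccc'): parent n6 fail=9; on 'c' 9 → fail=10;  out ∅∪{3}={3}
  n8('cbcccc'): parent n7 fail=10; on 'c' 10→9 → fail=10;  out {1}∪{3}={1,3}

Scan:
i=0 'd': node 0→1  → match P2@[0:0]
i=1 'a': node 1→0 (fail-walked)
i=2 'b': node 0→0
i=3 'd': node 0→1  → match P2@[3:3]
i=4 'd': node 1→1 (fail-walked)  → match P2@[4:4]
i=5 'c': node 1→2  → match P0@[4:5]
i=6 'a': node 2→0 (fail-walked)
i=7 'd': node 0→1  → match P2@[7:7]
i=8 'c': node 1→2  → match P0@[7:8]
i=9 'c': node 2→9 (fail-walked)
i=10 'b': node 9→4 (fail-walked)
i=11 'c': node 4→5
i=12 'c': node 5→6
i=13 'c': node 6→7  → match P3@[11:13]
i=14 'c': node 7→8  → match P1@[9:14],P3@[12:14]
i=15 'd': node 8→1 (fail-walked)  → match P2@[15:15]
i=16 'a': node 1→0 (fail-walked)
i=17 'c': node 0→3
i=18 'c': node 3→9
i=19 'c': node 9→10  → match P3@[17:19]
i=20 'a': node 10→0 (fail-walked)
i=21 'c': node 0→3
i=22 'b': node 3→4
i=23 'c': node 4→5
i=24 'c': node 5→6
i=25 'c': node 6→7  → match P3@[23:25]
i=26 'c': node 7→8  → match P1@[21:26],P3@[24:26]
i=27 'c': node 8→10 (fail-walked)  → match P3@[25:27]
i=28 'c': node 10→10 (fail-walked)  → match P3@[26:28]
i=29 'c': node 10→10 (fail-walked)  → match P3@[27:29]

All matches (sorted): [[0,2],[3,2],[4,2],[5,0],[7,2],[8,0],[13,3],[14,1],[14,3],[15,2],[19,3],[25,3],[26,1],[26,3],[27,3],[28,3],[29,3]]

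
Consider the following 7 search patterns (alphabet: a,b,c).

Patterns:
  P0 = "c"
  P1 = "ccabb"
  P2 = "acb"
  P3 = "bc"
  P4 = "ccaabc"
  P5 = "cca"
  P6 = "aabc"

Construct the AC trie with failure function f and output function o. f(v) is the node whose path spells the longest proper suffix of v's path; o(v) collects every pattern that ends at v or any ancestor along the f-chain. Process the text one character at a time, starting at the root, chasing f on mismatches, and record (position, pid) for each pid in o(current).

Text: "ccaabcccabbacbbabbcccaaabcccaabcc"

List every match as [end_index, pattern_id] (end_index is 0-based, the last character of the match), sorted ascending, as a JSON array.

Construct AC machine:
Trie (insert patterns):
  n0 'ε': a→6 b→9 c→1
  n1 'c': c→2  [P0 ends]
  n2 'cc': a→3
  n3 'cca': a→11 b→4  [P5 ends]
  n4 'ccab': b→5
  n5 'ccabb': ·  [P1 ends]
  n6 'a': a→14 c→7
  n7 'ac': b→8
  n8 'acb': ·  [P2 ends]
  n9 'b': c→10
  n10 'bc': ·  [P3 ends]
  n11 'ccaa': b→12
  n12 'ccaab': c→13
  n13 'ccaabc': ·  [P4 ends]
  n14 'aa': b→15
  n15 'aab': c→16
  n16 'aabc': ·  [P6 ends]

BFS fail/out derivation:
  fail(1) 'c': from fail(0)=0 chase 'c': 0 ⇒ 0;  out={0}∪out(0)={0}
  fail(6) 'a': from fail(0)=0 chase 'a': 0 ⇒ 0;  out=∅∪out(0)=∅
  fail(9) 'b': from fail(0)=0 chase 'b': 0 ⇒ 0;  out=∅∪out(0)=∅
  fail(2) 'cc': from fail(1)=0 chase 'c': 0 ⇒ 1;  out=∅∪out(1)={0}
  fail(7) 'ac': from fail(6)=0 chase 'c': 0 ⇒ 1;  out=∅∪out(1)={0}
  fail(10) 'bc': from fail(9)=0 chase 'c': 0 ⇒ 1;  out={3}∪out(1)={0,3}
  fail(14) 'aa': from fail(6)=0 chase 'a': 0 ⇒ 6;  out=∅∪out(6)=∅
  fail(3) 'cca': from fail(2)=1 chase 'a': 1→0 ⇒ 6;  out={5}∪out(6)={5}
  fail(8) 'acb': from fail(7)=1 chase 'b': 1→0 ⇒ 9;  out={2}∪out(9)={2}
  fail(15) 'aab': from fail(14)=6 chase 'b': 6→0 ⇒ 9;  out=∅∪out(9)=∅
  fail(4) 'ccab': from fail(3)=6 chase 'b': 6→0 ⇒ 9;  out=∅∪out(9)=∅
  fail(11) 'ccaa': from fail(3)=6 chase 'a': 6 ⇒ 14;  out=∅∪out(14)=∅
  fail(16) 'aabc': from fail(15)=9 chase 'c': 9 ⇒ 10;  out={6}∪out(10)={0,3,6}
  fail(5) 'ccabb': from fail(4)=9 chase 'b': 9→0 ⇒ 9;  out={1}∪out(9)={1}
  fail(12) 'ccaab': from fail(11)=14 chase 'b': 14 ⇒ 15;  out=∅∪out(15)=∅
  fail(13) 'ccaabc': from fail(12)=15 chase 'c': 15 ⇒ 16;  out={4}∪out(16)={0,3,4,6}

Scan:
i=0 'c': node 0→1  → match P0@[0:0]
i=1 'c': node 1→2  → match P0@[1:1]
i=2 'a': node 2→3  → match P5@[0:2]
i=3 'a': node 3→11
i=4 'b': node 11→12
i=5 'c': node 12→13  → match P0@[5:5],P3@[4:5],P4@[0:5],P6@[2:5]
i=6 'c': node 13→2 (fail-walked)  → match P0@[6:6]
i=7 'c': node 2→2 (fail-walked)  → match P0@[7:7]
i=8 'a': node 2→3  → match P5@[6:8]
i=9 'b': node 3→4
i=10 'b': node 4→5  → match P1@[6:10]
i=11 'a': node 5→6 (fail-walked)
i=12 'c': node 6→7  → match P0@[12:12]
i=13 'b': node 7→8  → match P2@[11:13]
i=14 'b': node 8→9 (fail-walked)
i=15 'a': node 9→6 (fail-walked)
i=16 'b': node 6→9 (fail-walked)
i=17 'b': node 9→9 (fail-walked)
i=18 'c': node 9→10  → match P0@[18:18],P3@[17:18]
i=19 'c': node 10→2 (fail-walked)  → match P0@[19:19]
i=20 'c': node 2→2 (fail-walked)  → match P0@[20:20]
i=21 'a': node 2→3  → match P5@[19:21]
i=22 'a': node 3→11
i=23 'a': node 11→14 (fail-walked)
i=24 'b': node 14→15
i=25 'c': node 15→16  → match P0@[25:25],P3@[24:25],P6@[22:25]
i=26 'c': node 16→2 (fail-walked)  → match P0@[26:26]
i=27 'c': node 2→2 (fail-walked)  → match P0@[27:27]
i=28 'a': node 2→3  → match P5@[26:28]
i=29 'a': node 3→11
i=30 'b': node 11→12
i=31 'c': node 12→13  → match P0@[31:31],P3@[30:31],P4@[26:31],P6@[28:31]
i=32 'c': node 13→2 (fail-walked)  → match P0@[32:32]

All matches (sorted): [[0,0],[1,0],[2,5],[5,0],[5,3],[5,4],[5,6],[6,0],[7,0],[8,5],[10,1],[12,0],[13,2],[18,0],[18,3],[19,0],[20,0],[21,5],[25,0],[25,3],[25,6],[26,0],[27,0],[28,5],[31,0],[31,3],[31,4],[31,6],[32,0]]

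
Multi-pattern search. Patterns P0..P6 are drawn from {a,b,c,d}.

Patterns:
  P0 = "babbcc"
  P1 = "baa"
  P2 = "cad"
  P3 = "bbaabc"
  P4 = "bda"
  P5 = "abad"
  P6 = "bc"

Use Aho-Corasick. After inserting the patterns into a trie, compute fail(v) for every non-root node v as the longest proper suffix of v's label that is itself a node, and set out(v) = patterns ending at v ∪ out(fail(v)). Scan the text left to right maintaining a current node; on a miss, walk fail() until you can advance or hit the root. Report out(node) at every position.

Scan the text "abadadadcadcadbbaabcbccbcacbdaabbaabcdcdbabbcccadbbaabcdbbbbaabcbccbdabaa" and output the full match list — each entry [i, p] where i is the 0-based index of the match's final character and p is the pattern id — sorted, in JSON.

Build:
Trie nodes:
  0='ε' goto a→18 b→1 c→8
  1='b' goto a→2 b→11 c→22 d→16
  2='ba' goto a→7 b→3
  3='bab' goto b→4
  4='babb' goto c→5
  5='babbc' goto c→6
  6='babbcc' goto ·  ←P0
  7='baa' goto ·  ←P1
  8='c' goto a→9
  9='ca' goto d→10
  10='cad' goto ·  ←P2
  11='bb' goto a→12
  12='bba' goto a→13
  13='bbaa' goto b→14
  14='bbaab' goto c→15
  15='bbaabc' goto ·  ←P3
  16='bd' goto a→17
  17='bda' goto ·  ←P4
  18='a' goto b→19
  19='ab' goto a→20
  20='aba' goto d→21
  21='abad' goto ·  ←P5
  22='bc' goto ·  ←P6

Failure links (BFS by depth):
  fail(1) 'b': from fail(0)=0 chase 'b': 0 ⇒ 0;  out=∅∪out(0)=∅
  fail(8) 'c': from fail(0)=0 chase 'c': 0 ⇒ 0;  out=∅∪out(0)=∅
  fail(18) 'a': from fail(0)=0 chase 'a': 0 ⇒ 0;  out=∅∪out(0)=∅
  fail(2) 'ba': from fail(1)=0 chase 'a': 0 ⇒ 18;  out=∅∪out(18)=∅
  fail(9) 'ca': from fail(8)=0 chase 'a': 0 ⇒ 18;  out=∅∪out(18)=∅
  fail(11) 'bb': from fail(1)=0 chase 'b': 0 ⇒ 1;  out=∅∪out(1)=∅
  fail(16) 'bd': from fail(1)=0 chase 'd': 0 ⇒ 0;  out=∅∪out(0)=∅
  fail(19) 'ab': from fail(18)=0 chase 'b': 0 ⇒ 1;  out=∅∪out(1)=∅
  fail(22) 'bc': from fail(1)=0 chase 'c': 0 ⇒ 8;  out={6}∪out(8)={6}
  fail(3) 'bab': from fail(2)=18 chase 'b': 18 ⇒ 19;  out=∅∪out(19)=∅
  fail(7) 'baa': from fail(2)=18 chase 'a': 18→0 ⇒ 18;  out={1}∪out(18)={1}
  fail(10) 'cad': from fail(9)=18 chase 'd': 18→0 ⇒ 0;  out={2}∪out(0)={2}
  fail(12) 'bba': from fail(11)=1 chase 'a': 1 ⇒ 2;  out=∅∪out(2)=∅
  fail(17) 'bda': from fail(16)=0 chase 'a': 0 ⇒ 18;  out={4}∪out(18)={4}
  fail(20) 'aba': from fail(19)=1 chase 'a': 1 ⇒ 2;  out=∅∪out(2)=∅
  fail(4) 'babb': from fail(3)=19 chase 'b': 19→1 ⇒ 11;  out=∅∪out(11)=∅
  fail(13) 'bbaa': from fail(12)=2 chase 'a': 2 ⇒ 7;  out=∅∪out(7)={1}
  fail(21) 'abad': from fail(20)=2 chase 'd': 2→18→0 ⇒ 0;  out={5}∪out(0)={5}
  fail(5) 'babbc': from fail(4)=11 chase 'c': 11→1 ⇒ 22;  out=∅∪out(22)={6}
  fail(14) 'bbaab': from fail(13)=7 chase 'b': 7→18 ⇒ 19;  out=∅∪out(19)=∅
  fail(6) 'babbcc': from fail(5)=22 chase 'c': 22→8→0 ⇒ 8;  out={0}∪out(8)={0}
  fail(15) 'bbaabc': from fail(14)=19 chase 'c': 19→1 ⇒ 22;  out={3}∪out(22)={3,6}

Text stream:
[0] read 'a'  n0⇒n18
[1] read 'b'  n18⇒n19
[2] read 'a'  n19⇒n20
[3] read 'd'  n20⇒n21  emit P5@[0:3]
[4] read 'a'  n21⇒n18 (via fail)
[5] read 'd'  n18⇒n0 (via fail)
[6] read 'a'  n0⇒n18
[7] read 'd'  n18⇒n0 (via fail)
[8] read 'c'  n0⇒n8
[9] read 'a'  n8⇒n9
[10] read 'd'  n9⇒n10  emit P2@[8:10]
[11] read 'c'  n10⇒n8 (via fail)
[12] read 'a'  n8⇒n9
[13] read 'd'  n9⇒n10  emit P2@[11:13]
[14] read 'b'  n10⇒n1 (via fail)
[15] read 'b'  n1⇒n11
[16] read 'a'  n11⇒n12
[17] read 'a'  n12⇒n13  emit P1@[15:17]
[18] read 'b'  n13⇒n14
[19] read 'c'  n14⇒n15  emit P3@[14:19],P6@[18:19]
[20] read 'b'  n15⇒n1 (via fail)
[21] read 'c'  n1⇒n22  emit P6@[20:21]
[22] read 'c'  n22⇒n8 (via fail)
[23] read 'b'  n8⇒n1 (via fail)
[24] read 'c'  n1⇒n22  emit P6@[23:24]
[25] read 'a'  n22⇒n9 (via fail)
[26] read 'c'  n9⇒n8 (via fail)
[27] read 'b'  n8⇒n1 (via fail)
[28] read 'd'  n1⇒n16
[29] read 'a'  n16⇒n17  emit P4@[27:29]
[30] read 'a'  n17⇒n18 (via fail)
[31] read 'b'  n18⇒n19
[32] read 'b'  n19⇒n11 (via fail)
[33] read 'a'  n11⇒n12
[34] read 'a'  n12⇒n13  emit P1@[32:34]
[35] read 'b'  n13⇒n14
[36] read 'c'  n14⇒n15  emit P3@[31:36],P6@[35:36]
[37] read 'd'  n15⇒n0 (via fail)
[38] read 'c'  n0⇒n8
[39] read 'd'  n8⇒n0 (via fail)
[40] read 'b'  n0⇒n1
[41] read 'a'  n1⇒n2
[42] read 'b'  n2⇒n3
[43] read 'b'  n3⇒n4
[44] read 'c'  n4⇒n5  emit P6@[43:44]
[45] read 'c'  n5⇒n6  emit P0@[40:45]
[46] read 'c'  n6⇒n8 (via fail)
[47] read 'a'  n8⇒n9
[48] read 'd'  n9⇒n10  emit P2@[46:48]
[49] read 'b'  n10⇒n1 (via fail)
[50] read 'b'  n1⇒n11
[51] read 'a'  n11⇒n12
[52] read 'a'  n12⇒n13  emit P1@[50:52]
[53] read 'b'  n13⇒n14
[54] read 'c'  n14⇒n15  emit P3@[49:54],P6@[53:54]
[55] read 'd'  n15⇒n0 (via fail)
[56] read 'b'  n0⇒n1
[57] read 'b'  n1⇒n11
[58] read 'b'  n11⇒n11 (via fail)
[59] read 'b'  n11⇒n11 (via fail)
[60] read 'a'  n11⇒n12
[61] read 'a'  n12⇒n13  emit P1@[59:61]
[62] read 'b'  n13⇒n14
[63] read 'c'  n14⇒n15  emit P3@[58:63],P6@[62:63]
[64] read 'b'  n15⇒n1 (via fail)
[65] read 'c'  n1⇒n22  emit P6@[64:65]
[66] read 'c'  n22⇒n8 (via fail)
[67] read 'b'  n8⇒n1 (via fail)
[68] read 'd'  n1⇒n16
[69] read 'a'  n16⇒n17  emit P4@[67:69]
[70] read 'b'  n17⇒n19 (via fail)
[71] read 'a'  n19⇒n20
[72] read 'a'  n20⇒n7 (via fail)  emit P1@[70:72]

Matches: [[3,5],[10,2],[13,2],[17,1],[19,3],[19,6],[21,6],[24,6],[29,4],[34,1],[36,3],[36,6],[44,6],[45,0],[48,2],[52,1],[54,3],[54,6],[61,1],[63,3],[63,6],[65,6],[69,4],[72,1]]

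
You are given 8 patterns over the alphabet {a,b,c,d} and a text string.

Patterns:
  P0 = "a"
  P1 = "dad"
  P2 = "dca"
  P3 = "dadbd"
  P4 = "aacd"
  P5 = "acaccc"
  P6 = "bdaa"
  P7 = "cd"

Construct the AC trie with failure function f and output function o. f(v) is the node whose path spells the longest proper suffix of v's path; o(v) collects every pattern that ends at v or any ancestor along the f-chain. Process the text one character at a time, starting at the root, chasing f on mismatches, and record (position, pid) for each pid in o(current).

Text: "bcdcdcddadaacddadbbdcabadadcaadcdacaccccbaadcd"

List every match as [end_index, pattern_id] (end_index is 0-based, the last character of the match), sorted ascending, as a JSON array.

Build automaton:
Trie nodes:
  n0 'ε': a→1 b→17 c→21 d→2
  n1 'a': a→9 c→12  [P0 ends]
  n2 'd': a→3 c→5
  n3 'da': d→4
  n4 'dad': b→7  [P1 ends]
  n5 'dc': a→6
  n6 'dca': ·  [P2 ends]
  n7 'dadb': d→8
  n8 'dadbd': ·  [P3 ends]
  n9 'aa': c→10
  n10 'aac': d→11
  n11 'aacd': ·  [P4 ends]
  n12 'ac': a→13
  n13 'aca': c→14
  n14 'acac': c→15
  n15 'acacc': c→16
  n16 'acaccc': ·  [P5 ends]
  n17 'b': d→18
  n18 'bd': a→19
  n19 'bda': a→20
  n20 'bdaa': ·  [P6 ends]
  n21 'c': d→22
  n22 'cd': ·  [P7 ends]

Failure links (BFS by depth):
  n1('a'): parent n0 fail=0; on 'a' 0 → fail=0;  out {0}∪∅={0}
  n2('d'): parent n0 fail=0; on 'd' 0 → fail=0;  out ∅∪∅=∅
  n17('b'): parent n0 fail=0; on 'b' 0 → fail=0;  out ∅∪∅=∅
  n21('c'): parent n0 fail=0; on 'c' 0 → fail=0;  out ∅∪∅=∅
  n3('da'): parent n2 fail=0; on 'a' 0 → fail=1;  out ∅∪{0}={0}
  n5('dc'): parent n2 fail=0; on 'c' 0 → fail=21;  out ∅∪∅=∅
  n9('aa'): parent n1 fail=0; on 'a' 0 → fail=1;  out ∅∪{0}={0}
  n12('ac'): parent n1 fail=0; on 'c' 0 → fail=21;  out ∅∪∅=∅
  n18('bd'): parent n17 fail=0; on 'd' 0 → fail=2;  out ∅∪∅=∅
  n22('cd'): parent n21 fail=0; on 'd' 0 → fail=2;  out {7}∪∅={7}
  n4('dad'): parent n3 fail=1; on 'd' 1→0 → fail=2;  out {1}∪∅={1}
  n6('dca'): parent n5 fail=21; on 'a' 21→0 → fail=1;  out {2}∪{0}={0,2}
  n10('aac'): parent n9 fail=1; on 'c' 1 → fail=12;  out ∅∪∅=∅
  n13('aca'): parent n12 fail=21; on 'a' 21→0 → fail=1;  out ∅∪{0}={0}
  n19('bda'): parent n18 fail=2; on 'a' 2 → fail=3;  out ∅∪{0}={0}
  n7('dadb'): parent n4 fail=2; on 'b' 2→0 → fail=17;  out ∅∪∅=∅
  n11('aacd'): parent n10 fail=12; on 'd' 12→21 → fail=22;  out {4}∪{7}={4,7}
  n14('acac'): parent n13 fail=1; on 'c' 1 → fail=12;  out ∅∪∅=∅
  n20('bdaa'): parent n19 fail=3; on 'a' 3→1 → fail=9;  out {6}∪{0}={0,6}
  n8('dadbd'): parent n7 fail=17; on 'd' 17 → fail=18;  out {3}∪∅={3}
  n15('acacc'): parent n14 fail=12; on 'c' 12→21→0 → fail=21;  out ∅∪∅=∅
  n16('acaccc'): parent n15 fail=21; on 'c' 21→0 → fail=21;  out {5}∪∅={5}

Scan:
i=0 'b': node 0→17
i=1 'c': node 17→21 ·f
i=2 'd': node 21→22  → match P7@[1:2]
i=3 'c': node 22→5 ·f
i=4 'd': node 5→22 ·f  → match P7@[3:4]
i=5 'c': node 22→5 ·f
i=6 'd': node 5→22 ·f  → match P7@[5:6]
i=7 'd': node 22→2 ·f
i=8 'a': node 2→3  → match P0@[8:8]
i=9 'd': node 3→4  → match P1@[7:9]
i=10 'a': node 4→3 ·f  → match P0@[10:10]
i=11 'a': node 3→9 ·f  → match P0@[11:11]
i=12 'c': node 9→10
i=13 'd': node 10→11  → match P4@[10:13],P7@[12:13]
i=14 'd': node 11→2 ·f
i=15 'a': node 2→3  → match P0@[15:15]
i=16 'd': node 3→4  → match P1@[14:16]
i=17 'b': node 4→7
i=18 'b': node 7→17 ·f
i=19 'd': node 17→18
i=20 'c': node 18→5 ·f
i=21 'a': node 5→6  → match P0@[21:21],P2@[19:21]
i=22 'b': node 6→17 ·f
i=23 'a': node 17→1 ·f  → match P0@[23:23]
i=24 'd': node 1→2 ·f
i=25 'a': node 2→3  → match P0@[25:25]
i=26 'd': node 3→4  → match P1@[24:26]
i=27 'c': node 4→5 ·f
i=28 'a': node 5→6  → match P0@[28:28],P2@[26:28]
i=29 'a': node 6→9 ·f  → match P0@[29:29]
i=30 'd': node 9→2 ·f
i=31 'c': node 2→5
i=32 'd': node 5→22 ·f  → match P7@[31:32]
i=33 'a': node 22→3 ·f  → match P0@[33:33]
i=34 'c': node 3→12 ·f
i=35 'a': node 12→13  → match P0@[35:35]
i=36 'c': node 13→14
i=37 'c': node 14→15
i=38 'c': node 15→16  → match P5@[33:38]
i=39 'c': node 16→21 ·f
i=40 'b': node 21→17 ·f
i=41 'a': node 17→1 ·f  → match P0@[41:41]
i=42 'a': node 1→9  → match P0@[42:42]
i=43 'd': node 9→2 ·f
i=44 'c': node 2→5
i=45 'd': node 5→22 ·f  → match P7@[44:45]

All matches (sorted): [[2,7],[4,7],[6,7],[8,0],[9,1],[10,0],[11,0],[13,4],[13,7],[15,0],[16,1],[21,0],[21,2],[23,0],[25,0],[26,1],[28,0],[28,2],[29,0],[32,7],[33,0],[35,0],[38,5],[41,0],[42,0],[45,7]]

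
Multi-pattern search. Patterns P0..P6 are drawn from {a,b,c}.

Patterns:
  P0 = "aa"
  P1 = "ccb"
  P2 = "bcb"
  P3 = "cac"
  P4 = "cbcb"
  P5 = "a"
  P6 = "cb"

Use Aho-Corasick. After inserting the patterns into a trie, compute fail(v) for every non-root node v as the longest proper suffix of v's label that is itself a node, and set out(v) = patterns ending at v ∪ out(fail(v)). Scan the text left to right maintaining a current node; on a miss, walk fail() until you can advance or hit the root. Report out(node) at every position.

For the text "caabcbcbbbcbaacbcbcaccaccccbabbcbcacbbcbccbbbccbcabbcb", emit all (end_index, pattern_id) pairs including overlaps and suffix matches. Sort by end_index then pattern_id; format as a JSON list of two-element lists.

Build:
Trie (insert patterns):
  n0 'ε': a→1 b→6 c→3
  n1 'a': a→2  [P5 ends]
  n2 'aa': ·  [P0 ends]
  n3 'c': a→9 b→11 c→4
  n4 'cc': b→5
  n5 'ccb': ·  [P1 ends]
  n6 'b': c→7
  n7 'bc': b→8
  n8 'bcb': ·  [P2 ends]
  n9 'ca': c→10
  n10 'cac': ·  [P3 ends]
  n11 'cb': c→12  [P6 ends]
  n12 'cbc': b→13
  n13 'cbcb': ·  [P4 ends]

Failure links (BFS by depth):
  fail(1) 'a': from fail(0)=0 chase 'a': 0 ⇒ 0;  out={5}∪out(0)={5}
  fail(3) 'c': from fail(0)=0 chase 'c': 0 ⇒ 0;  out=∅∪out(0)=∅
  fail(6) 'b': from fail(0)=0 chase 'b': 0 ⇒ 0;  out=∅∪out(0)=∅
  fail(2) 'aa': from fail(1)=0 chase 'a': 0 ⇒ 1;  out={0}∪out(1)={0,5}
  fail(4) 'cc': from fail(3)=0 chase 'c': 0 ⇒ 3;  out=∅∪out(3)=∅
  fail(7) 'bc': from fail(6)=0 chase 'c': 0 ⇒ 3;  out=∅∪out(3)=∅
  fail(9) 'ca': from fail(3)=0 chase 'a': 0 ⇒ 1;  out=∅∪out(1)={5}
  fail(11) 'cb': from fail(3)=0 chase 'b': 0 ⇒ 6;  out={6}∪out(6)={6}
  fail(5) 'ccb': from fail(4)=3 chase 'b': 3 ⇒ 11;  out={1}∪out(11)={1,6}
  fail(8) 'bcb': from fail(7)=3 chase 'b': 3 ⇒ 11;  out={2}∪out(11)={2,6}
  fail(10) 'cac': from fail(9)=1 chase 'c': 1→0 ⇒ 3;  out={3}∪out(3)={3}
  fail(12) 'cbc': from fail(11)=6 chase 'c': 6 ⇒ 7;  out=∅∪out(7)=∅
  fail(13) 'cbcb': from fail(12)=7 chase 'b': 7 ⇒ 8;  out={4}∪out(8)={2,4,6}

Scan:
[0] read 'c'  n0⇒n3
[1] read 'a'  n3⇒n9  → match P5@[1:1]
[2] read 'a'  n9⇒n2 (fail-walked)  → match P0@[1:2],P5@[2:2]
[3] read 'b'  n2⇒n6 (fail-walked)
[4] read 'c'  n6⇒n7
[5] read 'b'  n7⇒n8  → match P2@[3:5],P6@[4:5]
[6] read 'c'  n8⇒n12 (fail-walked)
[7] read 'b'  n12⇒n13  → match P2@[5:7],P4@[4:7],P6@[6:7]
[8] read 'b'  n13⇒n6 (fail-walked)
[9] read 'b'  n6⇒n6 (fail-walked)
[10] read 'c'  n6⇒n7
[11] read 'b'  n7⇒n8  → match P2@[9:11],P6@[10:11]
[12] read 'a'  n8⇒n1 (fail-walked)  → match P5@[12:12]
[13] read 'a'  n1⇒n2  → match P0@[12:13],P5@[13:13]
[14] read 'c'  n2⇒n3 (fail-walked)
[15] read 'b'  n3⇒n11  → match P6@[14:15]
[16] read 'c'  n11⇒n12
[17] read 'b'  n12⇒n13  → match P2@[15:17],P4@[14:17],P6@[16:17]
[18] read 'c'  n13⇒n12 (fail-walked)
[19] read 'a'  n12⇒n9 (fail-walked)  → match P5@[19:19]
[20] read 'c'  n9⇒n10  → match P3@[18:20]
[21] read 'c'  n10⇒n4 (fail-walked)
[22] read 'a'  n4⇒n9 (fail-walked)  → match P5@[22:22]
[23] read 'c'  n9⇒n10  → match P3@[21:23]
[24] read 'c'  n10⇒n4 (fail-walked)
[25] read 'c'  n4⇒n4 (fail-walked)
[26] read 'c'  n4⇒n4 (fail-walked)
[27] read 'b'  n4⇒n5  → match P1@[25:27],P6@[26:27]
[28] read 'a'  n5⇒n1 (fail-walked)  → match P5@[28:28]
[29] read 'b'  n1⇒n6 (fail-walked)
[30] read 'b'  n6⇒n6 (fail-walked)
[31] read 'c'  n6⇒n7
[32] read 'b'  n7⇒n8  → match P2@[30:32],P6@[31:32]
[33] read 'c'  n8⇒n12 (fail-walked)
[34] read 'a'  n12⇒n9 (fail-walked)  → match P5@[34:34]
[35] read 'c'  n9⇒n10  → match P3@[33:35]
[36] read 'b'  n10⇒n11 (fail-walked)  → match P6@[35:36]
[37] read 'b'  n11⇒n6 (fail-walked)
[38] read 'c'  n6⇒n7
[39] read 'b'  n7⇒n8  → match P2@[37:39],P6@[38:39]
[40] read 'c'  n8⇒n12 (fail-walked)
[41] read 'c'  n12⇒n4 (fail-walked)
[42] read 'b'  n4⇒n5  → match P1@[40:42],P6@[41:42]
[43] read 'b'  n5⇒n6 (fail-walked)
[44] read 'b'  n6⇒n6 (fail-walked)
[45] read 'c'  n6⇒n7
[46] read 'c'  n7⇒n4 (fail-walked)
[47] read 'b'  n4⇒n5  → match P1@[45:47],P6@[46:47]
[48] read 'c'  n5⇒n12 (fail-walked)
[49] read 'a'  n12⇒n9 (fail-walked)  → match P5@[49:49]
[50] read 'b'  n9⇒n6 (fail-walked)
[51] read 'b'  n6⇒n6 (fail-walked)
[52] read 'c'  n6⇒n7
[53] read 'b'  n7⇒n8  → match P2@[51:53],P6@[52:53]

Matches: [[1,5],[2,0],[2,5],[5,2],[5,6],[7,2],[7,4],[7,6],[11,2],[11,6],[12,5],[13,0],[13,5],[15,6],[17,2],[17,4],[17,6],[19,5],[20,3],[22,5],[23,3],[27,1],[27,6],[28,5],[32,2],[32,6],[34,5],[35,3],[36,6],[39,2],[39,6],[42,1],[42,6],[47,1],[47,6],[49,5],[53,2],[53,6]]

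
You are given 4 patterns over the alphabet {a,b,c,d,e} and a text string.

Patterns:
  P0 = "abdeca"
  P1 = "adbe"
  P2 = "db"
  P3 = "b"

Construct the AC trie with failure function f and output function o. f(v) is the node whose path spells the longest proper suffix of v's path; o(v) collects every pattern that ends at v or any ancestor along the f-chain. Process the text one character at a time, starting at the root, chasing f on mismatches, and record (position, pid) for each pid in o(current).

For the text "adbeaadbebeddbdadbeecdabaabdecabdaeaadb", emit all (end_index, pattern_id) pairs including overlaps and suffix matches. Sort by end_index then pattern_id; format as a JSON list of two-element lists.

Build automaton:
Trie (insert patterns):
  0='ε' goto a→1 b→12 d→10
  1='a' goto b→2 d→7
  2='ab' goto d→3
  3='abd' goto e→4
  4='abde' goto c→5
  5='abdec' goto a→6
  6='abdeca' goto ·  [P0 ends]
  7='ad' goto b→8
  8='adb' goto e→9
  9='adbe' goto ·  [P1 ends]
  10='d' goto b→11
  11='db' goto ·  [P2 ends]
  12='b' goto ·  [P3 ends]

Failure links (BFS by depth):
  fail(1) 'a': from fail(0)=0 chase 'a': 0 ⇒ 0;  out=∅∪out(0)=∅
  fail(10) 'd': from fail(0)=0 chase 'd': 0 ⇒ 0;  out=∅∪out(0)=∅
  fail(12) 'b': from fail(0)=0 chase 'b': 0 ⇒ 0;  out={3}∪out(0)={3}
  fail(2) 'ab': from fail(1)=0 chase 'b': 0 ⇒ 12;  out=∅∪out(12)={3}
  fail(7) 'ad': from fail(1)=0 chase 'd': 0 ⇒ 10;  out=∅∪out(10)=∅
  fail(11) 'db': from fail(10)=0 chase 'b': 0 ⇒ 12;  out={2}∪out(12)={2,3}
  fail(3) 'abd': from fail(2)=12 chase 'd': 12→0 ⇒ 10;  out=∅∪out(10)=∅
  fail(8) 'adb': from fail(7)=10 chase 'b': 10 ⇒ 11;  out=∅∪out(11)={2,3}
  fail(4) 'abde': from fail(3)=10 chase 'e': 10→0 ⇒ 0;  out=∅∪out(0)=∅
  fail(9) 'adbe': from fail(8)=11 chase 'e': 11→12→0 ⇒ 0;  out={1}∪out(0)={1}
  fail(5) 'abdec': from fail(4)=0 chase 'c': 0 ⇒ 0;  out=∅∪out(0)=∅
  fail(6) 'abdeca': from fail(5)=0 chase 'a': 0 ⇒ 1;  out={0}∪out(1)={0}

Text stream:
[0] read 'a'  n0⇒n1
[1] read 'd'  n1⇒n7
[2] read 'b'  n7⇒n8  → match P2@[1:2],P3@[2:2]
[3] read 'e'  n8⇒n9  → match P1@[0:3]
[4] read 'a'  n9⇒n1 ·f
[5] read 'a'  n1⇒n1 ·f
[6] read 'd'  n1⇒n7
[7] read 'b'  n7⇒n8  → match P2@[6:7],P3@[7:7]
[8] read 'e'  n8⇒n9  → match P1@[5:8]
[9] read 'b'  n9⇒n12 ·f  → match P3@[9:9]
[10] read 'e'  n12⇒n0 ·f
[11] read 'd'  n0⇒n10
[12] read 'd'  n10⇒n10 ·f
[13] read 'b'  n10⇒n11  → match P2@[12:13],P3@[13:13]
[14] read 'd'  n11⇒n10 ·f
[15] read 'a'  n10⇒n1 ·f
[16] read 'd'  n1⇒n7
[17] read 'b'  n7⇒n8  → match P2@[16:17],P3@[17:17]
[18] read 'e'  n8⇒n9  → match P1@[15:18]
[19] read 'e'  n9⇒n0 ·f
[20] read 'c'  n0⇒n0
[21] read 'd'  n0⇒n10
[22] read 'a'  n10⇒n1 ·f
[23] read 'b'  n1⇒n2  → match P3@[23:23]
[24] read 'a'  n2⇒n1 ·f
[25] read 'a'  n1⇒n1 ·f
[26] read 'b'  n1⇒n2  → match P3@[26:26]
[27] read 'd'  n2⇒n3
[28] read 'e'  n3⇒n4
[29] read 'c'  n4⇒n5
[30] read 'a'  n5⇒n6  → match P0@[25:30]
[31] read 'b'  n6⇒n2 ·f  → match P3@[31:31]
[32] read 'd'  n2⇒n3
[33] read 'a'  n3⇒n1 ·f
[34] read 'e'  n1⇒n0 ·f
[35] read 'a'  n0⇒n1
[36] read 'a'  n1⇒n1 ·f
[37] read 'd'  n1⇒n7
[38] read 'b'  n7⇒n8  → match P2@[37:38],P3@[38:38]

Matches: [[2,2],[2,3],[3,1],[7,2],[7,3],[8,1],[9,3],[13,2],[13,3],[17,2],[17,3],[18,1],[23,3],[26,3],[30,0],[31,3],[38,2],[38,3]]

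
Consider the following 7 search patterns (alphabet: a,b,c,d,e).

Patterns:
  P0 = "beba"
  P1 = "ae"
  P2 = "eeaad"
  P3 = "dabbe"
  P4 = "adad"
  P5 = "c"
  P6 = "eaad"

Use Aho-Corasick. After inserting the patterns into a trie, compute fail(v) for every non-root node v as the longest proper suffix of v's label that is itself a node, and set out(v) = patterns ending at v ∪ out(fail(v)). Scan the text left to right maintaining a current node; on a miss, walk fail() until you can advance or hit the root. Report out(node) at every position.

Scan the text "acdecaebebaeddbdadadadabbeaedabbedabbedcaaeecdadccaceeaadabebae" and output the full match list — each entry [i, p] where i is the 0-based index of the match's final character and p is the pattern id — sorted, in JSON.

Build automaton:
Trie nodes:
  0='ε' goto a→5 b→1 c→20 d→12 e→7
  1='b' goto e→2
  2='be' goto b→3
  3='beb' goto a→4
  4='beba' goto ·  [P0 ends]
  5='a' goto d→17 e→6
  6='ae' goto ·  [P1 ends]
  7='e' goto a→21 e→8
  8='ee' goto a→9
  9='eea' goto a→10
  10='eeaa' goto d→11
  11='eeaad' goto ·  [P2 ends]
  12='d' goto a→13
  13='da' goto b→14
  14='dab' goto b→15
  15='dabb' goto e→16
  16='dabbe' goto ·  [P3 ends]
  17='ad' goto a→18
  18='ada' goto d→19
  19='adad' goto ·  [P4 ends]
  20='c' goto ·  [P5 ends]
  21='ea' goto a→22
  22='eaa' goto d→23
  23='eaad' goto ·  [P6 ends]

BFS fail/out derivation:
  n1('b'): parent n0 fail=0; on 'b' 0 → fail=0;  out ∅∪∅=∅
  n5('a'): parent n0 fail=0; on 'a' 0 → fail=0;  out ∅∪∅=∅
  n7('e'): parent n0 fail=0; on 'e' 0 → fail=0;  out ∅∪∅=∅
  n12('d'): parent n0 fail=0; on 'd' 0 → fail=0;  out ∅∪∅=∅
  n20('c'): parent n0 fail=0; on 'c' 0 → fail=0;  out {5}∪∅={5}
  n2('be'): parent n1 fail=0; on 'e' 0 → fail=7;  out ∅∪∅=∅
  n6('ae'): parent n5 fail=0; on 'e' 0 → fail=7;  out {1}∪∅={1}
  n8('ee'): parent n7 fail=0; on 'e' 0 → fail=7;  out ∅∪∅=∅
  n13('da'): parent n12 fail=0; on 'a' 0 → fail=5;  out ∅∪∅=∅
  n17('ad'): parent n5 fail=0; on 'd' 0 → fail=12;  out ∅∪∅=∅
  n21('ea'): parent n7 fail=0; on 'a' 0 → fail=5;  out ∅∪∅=∅
  n3('beb'): parent n2 fail=7; on 'b' 7→0 → fail=1;  out ∅∪∅=∅
  n9('eea'): parent n8 fail=7; on 'a' 7 → fail=21;  out ∅∪∅=∅
  n14('dab'): parent n13 fail=5; on 'b' 5→0 → fail=1;  out ∅∪∅=∅
  n18('ada'): parent n17 fail=12; on 'a' 12 → fail=13;  out ∅∪∅=∅
  n22('eaa'): parent n21 fail=5; on 'a' 5→0 → fail=5;  out ∅∪∅=∅
  n4('beba'): parent n3 fail=1; on 'a' 1→0 → fail=5;  out {0}∪∅={0}
  n10('eeaa'): parent n9 fail=21; on 'a' 21 → fail=22;  out ∅∪∅=∅
  n15('dabb'): parent n14 fail=1; on 'b' 1→0 → fail=1;  out ∅∪∅=∅
  n19('adad'): parent n18 fail=13; on 'd' 13→5 → fail=17;  out {4}∪∅={4}
  n23('eaad'): parent n22 fail=5; on 'd' 5 → fail=17;  out {6}∪∅={6}
  n11('eeaad'): parent n10 fail=22; on 'd' 22 → fail=23;  out {2}∪{6}={2,6}
  n16('dabbe'): parent n15 fail=1; on 'e' 1 → fail=2;  out {3}∪∅={3}

Scan:
[0] read 'a'  n0⇒n5
[1] read 'c'  n5⇒n20 (via fail)  ** P5@[1:1]
[2] read 'd'  n20⇒n12 (via fail)
[3] read 'e'  n12⇒n7 (via fail)
[4] read 'c'  n7⇒n20 (via fail)  ** P5@[4:4]
[5] read 'a'  n20⇒n5 (via fail)
[6] read 'e'  n5⇒n6  ** P1@[5:6]
[7] read 'b'  n6⇒n1 (via fail)
[8] read 'e'  n1⇒n2
[9] read 'b'  n2⇒n3
[10] read 'a'  n3⇒n4  ** P0@[7:10]
[11] read 'e'  n4⇒n6 (via fail)  ** P1@[10:11]
[12] read 'd'  n6⇒n12 (via fail)
[13] read 'd'  n12⇒n12 (via fail)
[14] read 'b'  n12⇒n1 (via fail)
[15] read 'd'  n1⇒n12 (via fail)
[16] read 'a'  n12⇒n13
[17] read 'd'  n13⇒n17 (via fail)
[18] read 'a'  n17⇒n18
[19] read 'd'  n18⇒n19  ** P4@[16:19]
[20] read 'a'  n19⇒n18 (via fail)
[21] read 'd'  n18⇒n19  ** P4@[18:21]
[22] read 'a'  n19⇒n18 (via fail)
[23] read 'b'  n18⇒n14 (via fail)
[24] read 'b'  n14⇒n15
[25] read 'e'  n15⇒n16  ** P3@[21:25]
[26] read 'a'  n16⇒n21 (via fail)
[27] read 'e'  n21⇒n6 (via fail)  ** P1@[26:27]
[28] read 'd'  n6⇒n12 (via fail)
[29] read 'a'  n12⇒n13
[30] read 'b'  n13⇒n14
[31] read 'b'  n14⇒n15
[32] read 'e'  n15⇒n16  ** P3@[28:32]
[33] read 'd'  n16⇒n12 (via fail)
[34] read 'a'  n12⇒n13
[35] read 'b'  n13⇒n14
[36] read 'b'  n14⇒n15
[37] read 'e'  n15⇒n16  ** P3@[33:37]
[38] read 'd'  n16⇒n12 (via fail)
[39] read 'c'  n12⇒n20 (via fail)  ** P5@[39:39]
[40] read 'a'  n20⇒n5 (via fail)
[41] read 'a'  n5⇒n5 (via fail)
[42] read 'e'  n5⇒n6  ** P1@[41:42]
[43] read 'e'  n6⇒n8 (via fail)
[44] read 'c'  n8⇒n20 (via fail)  ** P5@[44:44]
[45] read 'd'  n20⇒n12 (via fail)
[46] read 'a'  n12⇒n13
[47] read 'd'  n13⇒n17 (via fail)
[48] read 'c'  n17⇒n20 (via fail)  ** P5@[48:48]
[49] read 'c'  n20⇒n20 (via fail)  ** P5@[49:49]
[50] read 'a'  n20⇒n5 (via fail)
[51] read 'c'  n5⇒n20 (via fail)  ** P5@[51:51]
[52] read 'e'  n20⇒n7 (via fail)
[53] read 'e'  n7⇒n8
[54] read 'a'  n8⇒n9
[55] read 'a'  n9⇒n10
[56] read 'd'  n10⇒n11  ** P2@[52:56],P6@[53:56]
[57] read 'a'  n11⇒n18 (via fail)
[58] read 'b'  n18⇒n14 (via fail)
[59] read 'e'  n14⇒n2 (via fail)
[60] read 'b'  n2⇒n3
[61] read 'a'  n3⇒n4  ** P0@[58:61]
[62] read 'e'  n4⇒n6 (via fail)  ** P1@[61:62]

All matches (sorted): [[1,5],[4,5],[6,1],[10,0],[11,1],[19,4],[21,4],[25,3],[27,1],[32,3],[37,3],[39,5],[42,1],[44,5],[48,5],[49,5],[51,5],[56,2],[56,6],[61,0],[62,1]]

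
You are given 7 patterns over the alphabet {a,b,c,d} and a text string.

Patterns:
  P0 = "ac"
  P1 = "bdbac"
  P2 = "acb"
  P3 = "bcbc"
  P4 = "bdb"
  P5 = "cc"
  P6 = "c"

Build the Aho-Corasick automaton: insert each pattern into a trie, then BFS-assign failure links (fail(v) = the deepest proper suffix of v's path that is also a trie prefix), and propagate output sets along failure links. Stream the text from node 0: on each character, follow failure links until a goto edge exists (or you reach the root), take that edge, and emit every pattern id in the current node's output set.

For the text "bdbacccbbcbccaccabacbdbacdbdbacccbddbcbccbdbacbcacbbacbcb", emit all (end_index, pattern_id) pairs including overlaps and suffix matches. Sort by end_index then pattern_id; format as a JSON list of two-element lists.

Construct AC machine:
Trie nodes:
  n0 'ε': a→1 b→3 c→12
  n1 'a': c→2
  n2 'ac': b→8  [P0 ends]
  n3 'b': c→9 d→4
  n4 'bd': b→5
  n5 'bdb': a→6  [P4 ends]
  n6 'bdba': c→7
  n7 'bdbac': ·  [P1 ends]
  n8 'acb': ·  [P2 ends]
  n9 'bc': b→10
  n10 'bcb': c→11
  n11 'bcbc': ·  [P3 ends]
  n12 'c': c→13  [P6 ends]
  n13 'cc': ·  [P5 ends]

Failure links (BFS by depth):
  fail(1) 'a': from fail(0)=0 chase 'a': 0 ⇒ 0;  out=∅∪out(0)=∅
  fail(3) 'b': from fail(0)=0 chase 'b': 0 ⇒ 0;  out=∅∪out(0)=∅
  fail(12) 'c': from fail(0)=0 chase 'c': 0 ⇒ 0;  out={6}∪out(0)={6}
  fail(2) 'ac': from fail(1)=0 chase 'c': 0 ⇒ 12;  out={0}∪out(12)={0,6}
  fail(4) 'bd': from fail(3)=0 chase 'd': 0 ⇒ 0;  out=∅∪out(0)=∅
  fail(9) 'bc': from fail(3)=0 chase 'c': 0 ⇒ 12;  out=∅∪out(12)={6}
  fail(13) 'cc': from fail(12)=0 chase 'c': 0 ⇒ 12;  out={5}∪out(12)={5,6}
  fail(5) 'bdb': from fail(4)=0 chase 'b': 0 ⇒ 3;  out={4}∪out(3)={4}
  fail(8) 'acb': from fail(2)=12 chase 'b': 12→0 ⇒ 3;  out={2}∪out(3)={2}
  fail(10) 'bcb': from fail(9)=12 chase 'b': 12→0 ⇒ 3;  out=∅∪out(3)=∅
  fail(6) 'bdba': from fail(5)=3 chase 'a': 3→0 ⇒ 1;  out=∅∪out(1)=∅
  fail(11) 'bcbc': from fail(10)=3 chase 'c': 3 ⇒ 9;  out={3}∪out(9)={3,6}
  fail(7) 'bdbac': from fail(6)=1 chase 'c': 1 ⇒ 2;  out={1}∪out(2)={0,1,6}

Run:
pos 0 'b': at 3
pos 1 'd': at 4
pos 2 'b': at 5  → match P4@[0:2]
pos 3 'a': at 6
pos 4 'c': at 7  → match P0@[3:4],P1@[0:4],P6@[4:4]
pos 5 'c': at 13 (fail-walked)  → match P5@[4:5],P6@[5:5]
pos 6 'c': at 13 (fail-walked)  → match P5@[5:6],P6@[6:6]
pos 7 'b': at 3 (fail-walked)
pos 8 'b': at 3 (fail-walked)
pos 9 'c': at 9  → match P6@[9:9]
pos 10 'b': at 10
pos 11 'c': at 11  → match P3@[8:11],P6@[11:11]
pos 12 'c': at 13 (fail-walked)  → match P5@[11:12],P6@[12:12]
pos 13 'a': at 1 (fail-walked)
pos 14 'c': at 2  → match P0@[13:14],P6@[14:14]
pos 15 'c': at 13 (fail-walked)  → match P5@[14:15],P6@[15:15]
pos 16 'a': at 1 (fail-walked)
pos 17 'b': at 3 (fail-walked)
pos 18 'a': at 1 (fail-walked)
pos 19 'c': at 2  → match P0@[18:19],P6@[19:19]
pos 20 'b': at 8  → match P2@[18:20]
pos 21 'd': at 4 (fail-walked)
pos 22 'b': at 5  → match P4@[20:22]
pos 23 'a': at 6
pos 24 'c': at 7  → match P0@[23:24],P1@[20:24],P6@[24:24]
pos 25 'd': at 0 (fail-walked)
pos 26 'b': at 3
pos 27 'd': at 4
pos 28 'b': at 5  → match P4@[26:28]
pos 29 'a': at 6
pos 30 'c': at 7  → match P0@[29:30],P1@[26:30],P6@[30:30]
pos 31 'c': at 13 (fail-walked)  → match P5@[30:31],P6@[31:31]
pos 32 'c': at 13 (fail-walked)  → match P5@[31:32],P6@[32:32]
pos 33 'b': at 3 (fail-walked)
pos 34 'd': at 4
pos 35 'd': at 0 (fail-walked)
pos 36 'b': at 3
pos 37 'c': at 9  → match P6@[37:37]
pos 38 'b': at 10
pos 39 'c': at 11  → match P3@[36:39],P6@[39:39]
pos 40 'c': at 13 (fail-walked)  → match P5@[39:40],P6@[40:40]
pos 41 'b': at 3 (fail-walked)
pos 42 'd': at 4
pos 43 'b': at 5  → match P4@[41:43]
pos 44 'a': at 6
pos 45 'c': at 7  → match P0@[44:45],P1@[41:45],P6@[45:45]
pos 46 'b': at 8 (fail-walked)  → match P2@[44:46]
pos 47 'c': at 9 (fail-walked)  → match P6@[47:47]
pos 48 'a': at 1 (fail-walked)
pos 49 'c': at 2  → match P0@[48:49],P6@[49:49]
pos 50 'b': at 8  → match P2@[48:50]
pos 51 'b': at 3 (fail-walked)
pos 52 'a': at 1 (fail-walked)
pos 53 'c': at 2  → match P0@[52:53],P6@[53:53]
pos 54 'b': at 8  → match P2@[52:54]
pos 55 'c': at 9 (fail-walked)  → match P6@[55:55]
pos 56 'b': at 10

All matches (sorted): [[2,4],[4,0],[4,1],[4,6],[5,5],[5,6],[6,5],[6,6],[9,6],[11,3],[11,6],[12,5],[12,6],[14,0],[14,6],[15,5],[15,6],[19,0],[19,6],[20,2],[22,4],[24,0],[24,1],[24,6],[28,4],[30,0],[30,1],[30,6],[31,5],[31,6],[32,5],[32,6],[37,6],[39,3],[39,6],[40,5],[40,6],[43,4],[45,0],[45,1],[45,6],[46,2],[47,6],[49,0],[49,6],[50,2],[53,0],[53,6],[54,2],[55,6]]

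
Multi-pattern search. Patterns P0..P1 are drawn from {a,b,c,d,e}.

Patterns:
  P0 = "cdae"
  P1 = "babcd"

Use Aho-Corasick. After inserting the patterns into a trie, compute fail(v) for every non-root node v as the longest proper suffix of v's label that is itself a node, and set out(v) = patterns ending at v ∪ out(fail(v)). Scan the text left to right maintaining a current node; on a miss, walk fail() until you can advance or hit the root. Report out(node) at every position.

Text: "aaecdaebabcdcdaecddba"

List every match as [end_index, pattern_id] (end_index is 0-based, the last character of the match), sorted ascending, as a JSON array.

Build automaton:
Trie (insert patterns):
  0='ε' goto b→5 c→1
  1='c' goto d→2
  2='cd' goto a→3
  3='cda' goto e→4
  4='cdae' goto ·  ←P0
  5='b' goto a→6
  6='ba' goto b→7
  7='bab' goto c→8
  8='babc' goto d→9
  9='babcd' goto ·  ←P1

Failure links (BFS by depth):
  n1('c'): parent n0 fail=0; on 'c' 0 → fail=0;  out ∅∪∅=∅
  n5('b'): parent n0 fail=0; on 'b' 0 → fail=0;  out ∅∪∅=∅
  n2('cd'): parent n1 fail=0; on 'd' 0 → fail=0;  out ∅∪∅=∅
  n6('ba'): parent n5 fail=0; on 'a' 0 → fail=0;  out ∅∪∅=∅
  n3('cda'): parent n2 fail=0; on 'a' 0 → fail=0;  out ∅∪∅=∅
  n7('bab'): parent n6 fail=0; on 'b' 0 → fail=5;  out ∅∪∅=∅
  n4('cdae'): parent n3 fail=0; on 'e' 0 → fail=0;  out {0}∪∅={0}
  n8('babc'): parent n7 fail=5; on 'c' 5→0 → fail=1;  out ∅∪∅=∅
  n9('babcd'): parent n8 fail=1; on 'd' 1 → fail=2;  out {1}∪∅={1}

Text stream:
i=0 'a': node 0→0
i=1 'a': node 0→0
i=2 'e': node 0→0
i=3 'c': node 0→1
i=4 'd': node 1→2
i=5 'a': node 2→3
i=6 'e': node 3→4  ** P0@[3:6]
i=7 'b': node 4→5 (via fail)
i=8 'a': node 5→6
i=9 'b': node 6→7
i=10 'c': node 7→8
i=11 'd': node 8→9  ** P1@[7:11]
i=12 'c': node 9→1 (via fail)
i=13 'd': node 1→2
i=14 'a': node 2→3
i=15 'e': node 3→4  ** P0@[12:15]
i=16 'c': node 4→1 (via fail)
i=17 'd': node 1→2
i=18 'd': node 2→0 (via fail)
i=19 'b': node 0→5
i=20 'a': node 5→6

Matches: [[6,0],[11,1],[15,0]]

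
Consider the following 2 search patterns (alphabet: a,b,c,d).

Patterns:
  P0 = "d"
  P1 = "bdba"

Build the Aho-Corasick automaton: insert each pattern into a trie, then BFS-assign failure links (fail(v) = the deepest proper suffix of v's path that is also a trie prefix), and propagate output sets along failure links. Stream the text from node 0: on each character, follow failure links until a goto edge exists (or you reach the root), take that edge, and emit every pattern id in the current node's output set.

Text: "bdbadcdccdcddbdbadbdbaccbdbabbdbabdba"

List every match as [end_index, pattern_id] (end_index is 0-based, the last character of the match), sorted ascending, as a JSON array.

Build:
Trie nodes:
  n0 'ε': b→2 d→1
  n1 'd': ·  ←P0
  n2 'b': d→3
  n3 'bd': b→4
  n4 'bdb': a→5
  n5 'bdba': ·  ←P1

BFS fail/out derivation:
  fail(1) 'd': from fail(0)=0 chase 'd': 0 ⇒ 0;  out={0}∪out(0)={0}
  fail(2) 'b': from fail(0)=0 chase 'b': 0 ⇒ 0;  out=∅∪out(0)=∅
  fail(3) 'bd': from fail(2)=0 chase 'd': 0 ⇒ 1;  out=∅∪out(1)={0}
  fail(4) 'bdb': from fail(3)=1 chase 'b': 1→0 ⇒ 2;  out=∅∪out(2)=∅
  fail(5) 'bdba': from fail(4)=2 chase 'a': 2→0 ⇒ 0;  out={1}∪out(0)={1}

Scan:
[0] read 'b'  n0⇒n2
[1] read 'd'  n2⇒n3  ** P0@[1:1]
[2] read 'b'  n3⇒n4
[3] read 'a'  n4⇒n5  ** P1@[0:3]
[4] read 'd'  n5⇒n1 ·f  ** P0@[4:4]
[5] read 'c'  n1⇒n0 ·f
[6] read 'd'  n0⇒n1  ** P0@[6:6]
[7] read 'c'  n1⇒n0 ·f
[8] read 'c'  n0⇒n0
[9] read 'd'  n0⇒n1  ** P0@[9:9]
[10] read 'c'  n1⇒n0 ·f
[11] read 'd'  n0⇒n1  ** P0@[11:11]
[12] read 'd'  n1⇒n1 ·f  ** P0@[12:12]
[13] read 'b'  n1⇒n2 ·f
[14] read 'd'  n2⇒n3  ** P0@[14:14]
[15] read 'b'  n3⇒n4
[16] read 'a'  n4⇒n5  ** P1@[13:16]
[17] read 'd'  n5⇒n1 ·f  ** P0@[17:17]
[18] read 'b'  n1⇒n2 ·f
[19] read 'd'  n2⇒n3  ** P0@[19:19]
[20] read 'b'  n3⇒n4
[21] read 'a'  n4⇒n5  ** P1@[18:21]
[22] read 'c'  n5⇒n0 ·f
[23] read 'c'  n0⇒n0
[24] read 'b'  n0⇒n2
[25] read 'd'  n2⇒n3  ** P0@[25:25]
[26] read 'b'  n3⇒n4
[27] read 'a'  n4⇒n5  ** P1@[24:27]
[28] read 'b'  n5⇒n2 ·f
[29] read 'b'  n2⇒n2 ·f
[30] read 'd'  n2⇒n3  ** P0@[30:30]
[31] read 'b'  n3⇒n4
[32] read 'a'  n4⇒n5  ** P1@[29:32]
[33] read 'b'  n5⇒n2 ·f
[34] read 'd'  n2⇒n3  ** P0@[34:34]
[35] read 'b'  n3⇒n4
[36] read 'a'  n4⇒n5  ** P1@[33:36]

Matches: [[1,0],[3,1],[4,0],[6,0],[9,0],[11,0],[12,0],[14,0],[16,1],[17,0],[19,0],[21,1],[25,0],[27,1],[30,0],[32,1],[34,0],[36,1]]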